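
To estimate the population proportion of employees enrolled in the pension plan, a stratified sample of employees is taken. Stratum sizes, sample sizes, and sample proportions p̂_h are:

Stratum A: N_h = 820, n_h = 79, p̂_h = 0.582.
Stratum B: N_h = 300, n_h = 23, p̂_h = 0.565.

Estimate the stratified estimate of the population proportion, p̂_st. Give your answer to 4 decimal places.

p̂_st ≈ 0.5774

N = 1120; stratum weights W_h = N_h/N.
p̂_st = Σ W_h p̂_h = (820·0.582 + 300·0.565)/1120 = 0.57745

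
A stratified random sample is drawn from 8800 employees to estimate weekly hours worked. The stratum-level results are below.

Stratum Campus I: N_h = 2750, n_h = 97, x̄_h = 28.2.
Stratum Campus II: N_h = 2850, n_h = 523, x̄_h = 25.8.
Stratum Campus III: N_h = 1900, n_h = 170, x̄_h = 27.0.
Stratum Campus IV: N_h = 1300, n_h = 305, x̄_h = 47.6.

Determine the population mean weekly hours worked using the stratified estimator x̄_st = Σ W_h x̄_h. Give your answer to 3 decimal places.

x̄_st ≈ 30.030

N = Σ N_h = 8800. Stratum weights W_h = N_h/N.
x̄_st = (2750·28.2 + 2850·25.8 + 1900·27.0 + 1300·47.6) / 8800 = 30.02955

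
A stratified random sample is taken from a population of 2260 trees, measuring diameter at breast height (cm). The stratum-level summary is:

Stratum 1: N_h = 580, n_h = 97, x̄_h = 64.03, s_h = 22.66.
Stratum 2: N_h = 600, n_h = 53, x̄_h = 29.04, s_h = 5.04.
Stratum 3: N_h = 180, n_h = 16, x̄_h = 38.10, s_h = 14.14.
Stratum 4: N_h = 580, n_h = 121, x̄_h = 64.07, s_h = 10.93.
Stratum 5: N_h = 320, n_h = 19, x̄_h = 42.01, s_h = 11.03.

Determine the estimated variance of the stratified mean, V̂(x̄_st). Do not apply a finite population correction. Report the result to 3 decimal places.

V̂(x̄_st) = Σ W_h² s_h²/n_h, with W_h = N_h/N and N = 2260:
  stratum 1: (580/2260)²·22.66²/97 = 0.348648
  stratum 2: (600/2260)²·5.04²/53 = 0.0337809
  stratum 3: (180/2260)²·14.14²/16 = 0.0792697
  stratum 4: (580/2260)²·10.93²/121 = 0.0650271
  stratum 5: (320/2260)²·11.03²/19 = 0.128375
V̂(x̄_st) = 0.655101

V̂(x̄_st) ≈ 0.655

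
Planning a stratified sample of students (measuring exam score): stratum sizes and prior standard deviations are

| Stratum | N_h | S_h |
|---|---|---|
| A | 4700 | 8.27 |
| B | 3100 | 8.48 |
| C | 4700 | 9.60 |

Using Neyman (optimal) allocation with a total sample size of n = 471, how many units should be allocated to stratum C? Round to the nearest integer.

Neyman allocation: n_h = n · N_h S_h / Σ N_i S_i, with n = 471.
  stratum A: N_h·S_h = 4700·8.27 = 38869.00
  stratum B: N_h·S_h = 3100·8.48 = 26288.00
  stratum C: N_h·S_h = 4700·9.60 = 45120.00
Σ N_h S_h = 110277.00
n for stratum C = 471·45120.00/110277.00 = 192.710 → 193

193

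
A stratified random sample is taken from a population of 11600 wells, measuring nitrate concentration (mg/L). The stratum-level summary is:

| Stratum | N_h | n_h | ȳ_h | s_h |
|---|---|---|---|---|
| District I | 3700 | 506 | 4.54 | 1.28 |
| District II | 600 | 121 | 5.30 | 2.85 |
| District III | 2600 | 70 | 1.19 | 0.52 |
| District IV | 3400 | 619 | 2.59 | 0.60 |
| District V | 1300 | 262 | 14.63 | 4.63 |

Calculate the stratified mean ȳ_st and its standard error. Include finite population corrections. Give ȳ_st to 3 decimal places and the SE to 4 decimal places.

ȳ_st = Σ W_h ȳ_h = (3700·4.54 + 600·5.30 + 2600·1.19 + 3400·2.59 + 1300·14.63)/11600 = 4.38767
V̂(ȳ_st) = Σ W_h² (1 − n_h/N_h) s_h²/n_h, with W_h = N_h/N and N = 11600:
  stratum District I: (3700/11600)²·(1 − 506/3700)·1.28²/506 = 0.000284374
  stratum District II: (600/11600)²·(1 − 121/600)·2.85²/121 = 0.000143376
  stratum District III: (2600/11600)²·(1 − 70/2600)·0.52²/70 = 0.000188837
  stratum District IV: (3400/11600)²·(1 − 619/3400)·0.60²/619 = 4.08673e-05
  stratum District V: (1300/11600)²·(1 − 262/1300)·4.63²/262 = 0.000820513
V̂(ȳ_st) = 0.00147797
SE(ȳ_st) = √0.00147797 = 0.0384443

ȳ_st ≈ 4.388, SE ≈ 0.0384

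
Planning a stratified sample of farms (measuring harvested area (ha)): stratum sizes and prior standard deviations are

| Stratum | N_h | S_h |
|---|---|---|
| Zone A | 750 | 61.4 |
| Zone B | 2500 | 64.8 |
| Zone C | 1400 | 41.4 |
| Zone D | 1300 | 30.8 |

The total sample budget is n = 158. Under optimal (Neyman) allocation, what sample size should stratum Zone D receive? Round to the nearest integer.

Neyman allocation: n_h = n · N_h S_h / Σ N_i S_i, with n = 158.
  stratum Zone A: N_h·S_h = 750·61.4 = 46050.00
  stratum Zone B: N_h·S_h = 2500·64.8 = 162000.00
  stratum Zone C: N_h·S_h = 1400·41.4 = 57960.00
  stratum Zone D: N_h·S_h = 1300·30.8 = 40040.00
Σ N_h S_h = 306050.00
n for stratum Zone D = 158·40040.00/306050.00 = 20.671 → 21

21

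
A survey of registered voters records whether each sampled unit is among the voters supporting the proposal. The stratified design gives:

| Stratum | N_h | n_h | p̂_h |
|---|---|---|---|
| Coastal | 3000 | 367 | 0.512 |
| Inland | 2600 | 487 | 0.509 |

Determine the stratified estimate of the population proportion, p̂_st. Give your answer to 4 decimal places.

p̂_st ≈ 0.5106

N = 5600; stratum weights W_h = N_h/N.
p̂_st = Σ W_h p̂_h = (3000·0.512 + 2600·0.509)/5600 = 0.51061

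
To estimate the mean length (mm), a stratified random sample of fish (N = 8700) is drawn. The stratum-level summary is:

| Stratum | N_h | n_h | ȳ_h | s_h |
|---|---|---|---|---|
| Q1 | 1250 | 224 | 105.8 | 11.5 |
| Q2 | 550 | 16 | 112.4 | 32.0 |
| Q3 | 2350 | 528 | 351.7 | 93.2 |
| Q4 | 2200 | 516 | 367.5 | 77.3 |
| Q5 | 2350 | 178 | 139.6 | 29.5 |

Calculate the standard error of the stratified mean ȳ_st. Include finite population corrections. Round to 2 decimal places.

V̂(ȳ_st) = Σ W_h² (1 − n_h/N_h) s_h²/n_h, with W_h = N_h/N and N = 8700:
  stratum Q1: (1250/8700)²·(1 − 224/1250)·11.5²/224 = 0.0100038
  stratum Q2: (550/8700)²·(1 − 16/550)·32.0²/16 = 0.248339
  stratum Q3: (2350/8700)²·(1 − 528/2350)·93.2²/528 = 0.930627
  stratum Q4: (2200/8700)²·(1 − 516/2200)·77.3²/516 = 0.566807
  stratum Q5: (2350/8700)²·(1 − 178/2350)·29.5²/178 = 0.329696
V̂(ȳ_st) = 2.08547
SE(ȳ_st) = √2.08547 = 1.44412

SE(ȳ_st) ≈ 1.44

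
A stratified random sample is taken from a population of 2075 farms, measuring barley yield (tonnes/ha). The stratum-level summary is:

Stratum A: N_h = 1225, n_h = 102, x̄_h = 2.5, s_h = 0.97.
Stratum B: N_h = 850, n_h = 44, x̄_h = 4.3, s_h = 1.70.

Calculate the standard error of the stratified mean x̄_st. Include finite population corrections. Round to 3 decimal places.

SE(x̄_st) ≈ 0.116

V̂(x̄_st) = Σ W_h² (1 − n_h/N_h) s_h²/n_h, with W_h = N_h/N and N = 2075:
  stratum A: (1225/2075)²·(1 − 102/1225)·0.97²/102 = 0.00294729
  stratum B: (850/2075)²·(1 − 44/850)·1.70²/44 = 0.0104511
V̂(x̄_st) = 0.0133984
SE(x̄_st) = √0.0133984 = 0.115752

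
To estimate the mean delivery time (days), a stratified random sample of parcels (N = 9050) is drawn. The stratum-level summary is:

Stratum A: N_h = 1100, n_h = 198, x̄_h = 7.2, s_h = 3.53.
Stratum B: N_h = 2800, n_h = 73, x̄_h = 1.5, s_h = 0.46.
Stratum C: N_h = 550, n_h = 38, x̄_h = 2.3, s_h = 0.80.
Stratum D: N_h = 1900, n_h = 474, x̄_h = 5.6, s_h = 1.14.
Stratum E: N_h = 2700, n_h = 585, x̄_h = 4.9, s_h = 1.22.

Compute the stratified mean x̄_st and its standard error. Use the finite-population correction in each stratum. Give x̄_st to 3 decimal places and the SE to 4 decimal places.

x̄_st = Σ W_h x̄_h = (1100·7.2 + 2800·1.5 + 550·2.3 + 1900·5.6 + 2700·4.9)/9050 = 4.11657
V̂(x̄_st) = Σ W_h² (1 − n_h/N_h) s_h²/n_h, with W_h = N_h/N and N = 9050:
  stratum A: (1100/9050)²·(1 − 198/1100)·3.53²/198 = 0.000762406
  stratum B: (2800/9050)²·(1 − 73/2800)·0.46²/73 = 0.000270233
  stratum C: (550/9050)²·(1 − 38/550)·0.80²/38 = 5.79071e-05
  stratum D: (1900/9050)²·(1 − 474/1900)·1.14²/474 = 9.07e-05
  stratum E: (2700/9050)²·(1 − 585/2700)·1.22²/585 = 0.000177395
V̂(x̄_st) = 0.00135864
SE(x̄_st) = √0.00135864 = 0.0368597

x̄_st ≈ 4.117, SE ≈ 0.0369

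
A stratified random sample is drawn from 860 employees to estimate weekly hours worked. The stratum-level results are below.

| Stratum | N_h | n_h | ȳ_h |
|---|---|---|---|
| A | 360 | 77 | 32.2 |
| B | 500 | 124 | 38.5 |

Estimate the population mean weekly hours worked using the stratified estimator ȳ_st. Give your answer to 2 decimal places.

ȳ_st ≈ 35.86

N = Σ N_h = 860. Stratum weights W_h = N_h/N.
ȳ_st = (360·32.2 + 500·38.5) / 860 = 35.8628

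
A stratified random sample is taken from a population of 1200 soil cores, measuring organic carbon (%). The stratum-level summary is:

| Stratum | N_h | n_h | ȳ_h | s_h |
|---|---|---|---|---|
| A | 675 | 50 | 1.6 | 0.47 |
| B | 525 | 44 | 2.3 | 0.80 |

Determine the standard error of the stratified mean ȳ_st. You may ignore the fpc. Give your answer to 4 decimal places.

SE(ȳ_st) ≈ 0.0647

V̂(ȳ_st) = Σ W_h² s_h²/n_h, with W_h = N_h/N and N = 1200:
  stratum A: (675/1200)²·0.47²/50 = 0.00139788
  stratum B: (525/1200)²·0.80²/44 = 0.00278409
V̂(ȳ_st) = 0.00418197
SE(ȳ_st) = √0.00418197 = 0.0646682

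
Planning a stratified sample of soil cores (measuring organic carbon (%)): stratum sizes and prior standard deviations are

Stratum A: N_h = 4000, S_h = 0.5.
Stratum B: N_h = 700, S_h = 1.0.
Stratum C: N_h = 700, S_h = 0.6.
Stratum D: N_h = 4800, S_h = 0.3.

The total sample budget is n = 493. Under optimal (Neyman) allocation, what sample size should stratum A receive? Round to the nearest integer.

Neyman allocation: n_h = n · N_h S_h / Σ N_i S_i, with n = 493.
  stratum A: N_h·S_h = 4000·0.5 = 2000.00
  stratum B: N_h·S_h = 700·1.0 = 700.00
  stratum C: N_h·S_h = 700·0.6 = 420.00
  stratum D: N_h·S_h = 4800·0.3 = 1440.00
Σ N_h S_h = 4560.00
n for stratum A = 493·2000.00/4560.00 = 216.228 → 216

216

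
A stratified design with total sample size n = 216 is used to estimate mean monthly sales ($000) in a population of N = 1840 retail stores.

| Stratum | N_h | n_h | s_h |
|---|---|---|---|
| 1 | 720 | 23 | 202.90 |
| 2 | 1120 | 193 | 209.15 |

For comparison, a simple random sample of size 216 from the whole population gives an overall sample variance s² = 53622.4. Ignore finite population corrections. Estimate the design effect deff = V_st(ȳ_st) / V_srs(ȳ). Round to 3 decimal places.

deff ≈ 1.442

V̂(ȳ_st) = Σ W_h² s_h²/n_h, with W_h = N_h/N and N = 1840:
  stratum 1: (720/1840)²·202.90²/23 = 274.073
  stratum 2: (1120/1840)²·209.15²/193 = 83.9767
V_st = 358.049
V_srs = s²/n = 53622.4/216 = 248.252
deff = V_st / V_srs = 358.049/248.252 = 1.4423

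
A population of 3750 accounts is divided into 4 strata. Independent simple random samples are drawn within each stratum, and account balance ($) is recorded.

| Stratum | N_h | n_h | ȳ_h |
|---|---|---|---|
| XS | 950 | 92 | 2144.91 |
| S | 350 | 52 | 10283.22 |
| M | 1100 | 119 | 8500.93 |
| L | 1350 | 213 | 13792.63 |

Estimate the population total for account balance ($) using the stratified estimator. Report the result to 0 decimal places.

τ̂_st ≈ 33607865

τ̂_st = Σ N_h ȳ_h = 950·2144.91 + 350·10283.22 + 1100·8500.93 + 1350·13792.63 = 33607865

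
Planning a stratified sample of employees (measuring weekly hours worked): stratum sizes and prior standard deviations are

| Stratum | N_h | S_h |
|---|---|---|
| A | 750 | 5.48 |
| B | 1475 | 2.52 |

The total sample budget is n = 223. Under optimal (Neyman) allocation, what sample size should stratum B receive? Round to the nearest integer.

Neyman allocation: n_h = n · N_h S_h / Σ N_i S_i, with n = 223.
  stratum A: N_h·S_h = 750·5.48 = 4110.00
  stratum B: N_h·S_h = 1475·2.52 = 3717.00
Σ N_h S_h = 7827.00
n for stratum B = 223·3717.00/7827.00 = 105.901 → 106

106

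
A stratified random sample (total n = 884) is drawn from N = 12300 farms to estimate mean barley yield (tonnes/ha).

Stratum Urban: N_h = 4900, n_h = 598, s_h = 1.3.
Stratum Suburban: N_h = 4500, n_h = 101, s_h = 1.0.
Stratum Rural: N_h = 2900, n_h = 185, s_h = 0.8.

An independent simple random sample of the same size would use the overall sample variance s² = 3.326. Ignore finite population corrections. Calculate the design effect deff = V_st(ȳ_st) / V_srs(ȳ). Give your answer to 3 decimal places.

V̂(ȳ_st) = Σ W_h² s_h²/n_h, with W_h = N_h/N and N = 12300:
  stratum Urban: (4900/12300)²·1.3²/598 = 0.000448505
  stratum Suburban: (4500/12300)²·1.0²/101 = 0.00132524
  stratum Rural: (2900/12300)²·0.8²/185 = 0.000192307
V_st = 0.00196605
V_srs = s²/n = 3.326/884 = 0.00376244
deff = V_st / V_srs = 0.00196605/0.00376244 = 0.5225

deff ≈ 0.523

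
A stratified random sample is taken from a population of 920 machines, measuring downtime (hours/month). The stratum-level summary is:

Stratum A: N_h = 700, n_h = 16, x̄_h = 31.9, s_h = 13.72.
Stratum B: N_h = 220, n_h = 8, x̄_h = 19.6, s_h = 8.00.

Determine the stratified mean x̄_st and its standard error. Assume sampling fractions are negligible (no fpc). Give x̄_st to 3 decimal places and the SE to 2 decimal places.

x̄_st ≈ 28.959, SE ≈ 2.70

x̄_st = Σ W_h x̄_h = (700·31.9 + 220·19.6)/920 = 28.95870
V̂(x̄_st) = Σ W_h² s_h²/n_h, with W_h = N_h/N and N = 920:
  stratum A: (700/920)²·13.72²/16 = 6.81097
  stratum B: (220/920)²·8.00²/8 = 0.457467
V̂(x̄_st) = 7.26843
SE(x̄_st) = √7.26843 = 2.696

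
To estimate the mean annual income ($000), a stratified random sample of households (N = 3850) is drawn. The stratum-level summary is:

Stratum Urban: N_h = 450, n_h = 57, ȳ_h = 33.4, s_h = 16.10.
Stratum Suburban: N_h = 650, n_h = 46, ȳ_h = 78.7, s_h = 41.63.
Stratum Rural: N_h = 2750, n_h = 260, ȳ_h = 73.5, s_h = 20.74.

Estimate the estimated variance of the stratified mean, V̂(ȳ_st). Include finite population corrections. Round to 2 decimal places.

V̂(ȳ_st) = Σ W_h² (1 − n_h/N_h) s_h²/n_h, with W_h = N_h/N and N = 3850:
  stratum Urban: (450/3850)²·(1 − 57/450)·16.10²/57 = 0.0542576
  stratum Suburban: (650/3850)²·(1 − 46/650)·41.63²/46 = 0.997893
  stratum Rural: (2750/3850)²·(1 − 260/2750)·20.74²/260 = 0.764284
V̂(ȳ_st) = 1.81643

V̂(ȳ_st) ≈ 1.82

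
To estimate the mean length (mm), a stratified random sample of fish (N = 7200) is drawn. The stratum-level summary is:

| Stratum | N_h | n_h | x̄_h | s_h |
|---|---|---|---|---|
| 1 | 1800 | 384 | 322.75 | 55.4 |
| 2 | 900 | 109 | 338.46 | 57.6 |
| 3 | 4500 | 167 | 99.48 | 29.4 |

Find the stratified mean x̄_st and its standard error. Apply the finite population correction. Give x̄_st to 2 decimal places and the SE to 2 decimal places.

x̄_st ≈ 185.17, SE ≈ 1.66

x̄_st = Σ W_h x̄_h = (1800·322.75 + 900·338.46 + 4500·99.48)/7200 = 185.17000
V̂(x̄_st) = Σ W_h² (1 − n_h/N_h) s_h²/n_h, with W_h = N_h/N and N = 7200:
  stratum 1: (1800/7200)²·(1 − 384/1800)·55.4²/384 = 0.39297
  stratum 2: (900/7200)²·(1 − 109/900)·57.6²/109 = 0.417996
  stratum 3: (4500/7200)²·(1 − 167/4500)·29.4²/167 = 1.94677
V̂(x̄_st) = 2.75773
SE(x̄_st) = √2.75773 = 1.66064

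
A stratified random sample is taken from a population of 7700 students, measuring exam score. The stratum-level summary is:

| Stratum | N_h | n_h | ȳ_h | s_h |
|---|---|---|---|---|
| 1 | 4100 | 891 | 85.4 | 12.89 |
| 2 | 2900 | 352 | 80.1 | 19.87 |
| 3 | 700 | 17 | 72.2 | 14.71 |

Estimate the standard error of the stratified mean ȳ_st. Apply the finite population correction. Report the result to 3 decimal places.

V̂(ȳ_st) = Σ W_h² (1 − n_h/N_h) s_h²/n_h, with W_h = N_h/N and N = 7700:
  stratum 1: (4100/7700)²·(1 − 891/4100)·12.89²/891 = 0.0413809
  stratum 2: (2900/7700)²·(1 − 352/2900)·19.87²/352 = 0.139788
  stratum 3: (700/7700)²·(1 − 17/700)·14.71²/17 = 0.102639
V̂(ȳ_st) = 0.283808
SE(ȳ_st) = √0.283808 = 0.532736

SE(ȳ_st) ≈ 0.533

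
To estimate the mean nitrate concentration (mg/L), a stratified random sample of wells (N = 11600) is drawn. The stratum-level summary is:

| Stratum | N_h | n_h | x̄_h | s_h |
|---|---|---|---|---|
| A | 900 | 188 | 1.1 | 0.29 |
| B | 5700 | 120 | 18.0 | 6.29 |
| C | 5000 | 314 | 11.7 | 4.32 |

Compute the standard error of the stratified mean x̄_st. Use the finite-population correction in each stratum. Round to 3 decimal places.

V̂(x̄_st) = Σ W_h² (1 − n_h/N_h) s_h²/n_h, with W_h = N_h/N and N = 11600:
  stratum A: (900/11600)²·(1 − 188/900)·0.29²/188 = 2.13032e-06
  stratum B: (5700/11600)²·(1 − 120/5700)·6.29²/120 = 0.0779315
  stratum C: (5000/11600)²·(1 − 314/5000)·4.32²/314 = 0.0103489
V̂(x̄_st) = 0.0882825
SE(x̄_st) = √0.0882825 = 0.297124

SE(x̄_st) ≈ 0.297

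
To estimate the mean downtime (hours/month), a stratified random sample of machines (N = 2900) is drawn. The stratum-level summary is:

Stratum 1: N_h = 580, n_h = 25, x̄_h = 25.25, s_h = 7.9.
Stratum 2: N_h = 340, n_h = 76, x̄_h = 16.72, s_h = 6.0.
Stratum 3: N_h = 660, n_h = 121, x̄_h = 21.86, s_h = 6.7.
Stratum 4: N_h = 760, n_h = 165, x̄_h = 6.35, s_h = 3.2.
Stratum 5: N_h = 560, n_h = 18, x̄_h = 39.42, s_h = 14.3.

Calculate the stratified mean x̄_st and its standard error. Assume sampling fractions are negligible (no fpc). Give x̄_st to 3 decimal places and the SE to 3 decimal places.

x̄_st ≈ 21.262, SE ≈ 0.744

x̄_st = Σ W_h x̄_h = (580·25.25 + 340·16.72 + 660·21.86 + 760·6.35 + 560·39.42)/2900 = 21.26159
V̂(x̄_st) = Σ W_h² s_h²/n_h, with W_h = N_h/N and N = 2900:
  stratum 1: (580/2900)²·7.9²/25 = 0.099856
  stratum 2: (340/2900)²·6.0²/76 = 0.00651105
  stratum 3: (660/2900)²·6.7²/121 = 0.0192157
  stratum 4: (760/2900)²·3.2²/165 = 0.00426233
  stratum 5: (560/2900)²·14.3²/18 = 0.423623
V̂(x̄_st) = 0.553468
SE(x̄_st) = √0.553468 = 0.743954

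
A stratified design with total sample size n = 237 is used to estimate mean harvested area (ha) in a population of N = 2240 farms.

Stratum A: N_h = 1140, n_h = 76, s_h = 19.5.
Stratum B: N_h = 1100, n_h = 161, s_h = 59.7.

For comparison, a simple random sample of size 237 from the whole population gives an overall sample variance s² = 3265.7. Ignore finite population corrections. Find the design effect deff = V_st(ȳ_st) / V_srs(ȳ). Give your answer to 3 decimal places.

V̂(ȳ_st) = Σ W_h² s_h²/n_h, with W_h = N_h/N and N = 2240:
  stratum A: (1140/2240)²·19.5²/76 = 1.29589
  stratum B: (1100/2240)²·59.7²/161 = 5.33841
V_st = 6.63431
V_srs = s²/n = 3265.7/237 = 13.7793
deff = V_st / V_srs = 6.63431/13.7793 = 0.4815

deff ≈ 0.481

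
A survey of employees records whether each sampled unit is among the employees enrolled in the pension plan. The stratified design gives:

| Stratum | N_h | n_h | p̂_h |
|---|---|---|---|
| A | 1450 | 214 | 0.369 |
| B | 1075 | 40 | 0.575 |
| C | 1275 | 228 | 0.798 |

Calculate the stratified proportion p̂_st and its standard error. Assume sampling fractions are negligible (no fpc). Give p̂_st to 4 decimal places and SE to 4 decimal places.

p̂_st ≈ 0.5712, SE ≈ 0.0272

N = 3800; stratum weights W_h = N_h/N.
p̂_st = Σ W_h p̂_h = (1450·0.369 + 1075·0.575 + 1275·0.798)/3800 = 0.57122
V̂(p̂_st) = Σ W_h² p̂_h(1−p̂_h)/(n_h−1):
  stratum A: (1450/3800)²·0.369·0.631/213 = 0.000159164
  stratum B: (1075/3800)²·0.575·0.425/39 = 0.000501466
  stratum C: (1275/3800)²·0.798·0.202/227 = 7.99432e-05
V̂(p̂_st) = 0.000740574; SE = √V̂ = 0.0272135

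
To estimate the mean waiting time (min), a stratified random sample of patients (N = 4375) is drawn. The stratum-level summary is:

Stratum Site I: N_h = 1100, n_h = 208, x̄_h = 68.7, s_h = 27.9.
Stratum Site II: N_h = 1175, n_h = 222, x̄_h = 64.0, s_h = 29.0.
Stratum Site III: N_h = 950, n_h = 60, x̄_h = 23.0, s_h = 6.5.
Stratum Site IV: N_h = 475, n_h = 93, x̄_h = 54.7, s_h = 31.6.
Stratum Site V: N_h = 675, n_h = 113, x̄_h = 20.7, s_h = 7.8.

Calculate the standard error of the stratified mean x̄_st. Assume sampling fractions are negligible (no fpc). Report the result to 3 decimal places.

SE(x̄_st) ≈ 0.826

V̂(x̄_st) = Σ W_h² s_h²/n_h, with W_h = N_h/N and N = 4375:
  stratum Site I: (1100/4375)²·27.9²/208 = 0.236578
  stratum Site II: (1175/4375)²·29.0²/222 = 0.273252
  stratum Site III: (950/4375)²·6.5²/60 = 0.0332022
  stratum Site IV: (475/4375)²·31.6²/93 = 0.126568
  stratum Site V: (675/4375)²·7.8²/113 = 0.0128163
V̂(x̄_st) = 0.682416
SE(x̄_st) = √0.682416 = 0.826084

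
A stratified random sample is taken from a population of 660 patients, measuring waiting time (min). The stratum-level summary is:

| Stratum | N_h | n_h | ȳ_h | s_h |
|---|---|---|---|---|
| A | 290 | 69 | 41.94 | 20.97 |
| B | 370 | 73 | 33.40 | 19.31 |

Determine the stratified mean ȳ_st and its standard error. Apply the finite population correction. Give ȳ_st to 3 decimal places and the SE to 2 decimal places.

ȳ_st = Σ W_h ȳ_h = (290·41.94 + 370·33.40)/660 = 37.15242
V̂(ȳ_st) = Σ W_h² (1 − n_h/N_h) s_h²/n_h, with W_h = N_h/N and N = 660:
  stratum A: (290/660)²·(1 − 69/290)·20.97²/69 = 0.93767
  stratum B: (370/660)²·(1 − 73/370)·19.31²/73 = 1.28858
V̂(ȳ_st) = 2.22625
SE(ȳ_st) = √2.22625 = 1.49206

ȳ_st ≈ 37.152, SE ≈ 1.49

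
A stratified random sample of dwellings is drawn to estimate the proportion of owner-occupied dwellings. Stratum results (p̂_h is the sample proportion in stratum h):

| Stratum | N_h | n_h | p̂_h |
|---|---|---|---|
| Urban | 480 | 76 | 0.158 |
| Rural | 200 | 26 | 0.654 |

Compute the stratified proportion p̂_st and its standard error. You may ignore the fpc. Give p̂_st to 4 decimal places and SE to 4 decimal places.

N = 680; stratum weights W_h = N_h/N.
p̂_st = Σ W_h p̂_h = (480·0.158 + 200·0.654)/680 = 0.30388
V̂(p̂_st) = Σ W_h² p̂_h(1−p̂_h)/(n_h−1):
  stratum Urban: (480/680)²·0.158·0.842/75 = 0.000883838
  stratum Rural: (200/680)²·0.654·0.346/25 = 0.00078299
V̂(p̂_st) = 0.00166683; SE = √V̂ = 0.0408268

p̂_st ≈ 0.3039, SE ≈ 0.0408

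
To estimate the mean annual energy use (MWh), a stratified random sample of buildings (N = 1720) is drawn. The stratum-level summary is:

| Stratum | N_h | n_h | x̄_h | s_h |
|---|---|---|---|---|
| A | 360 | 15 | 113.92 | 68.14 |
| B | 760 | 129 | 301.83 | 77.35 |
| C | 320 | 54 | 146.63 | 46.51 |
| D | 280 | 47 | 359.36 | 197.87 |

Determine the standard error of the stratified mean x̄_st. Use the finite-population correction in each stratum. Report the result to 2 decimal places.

V̂(x̄_st) = Σ W_h² (1 − n_h/N_h) s_h²/n_h, with W_h = N_h/N and N = 1720:
  stratum A: (360/1720)²·(1 − 15/360)·68.14²/15 = 12.995
  stratum B: (760/1720)²·(1 − 129/760)·77.35²/129 = 7.51825
  stratum C: (320/1720)²·(1 − 54/320)·46.51²/54 = 1.15259
  stratum D: (280/1720)²·(1 − 47/280)·197.87²/47 = 18.3704
V̂(x̄_st) = 40.0363
SE(x̄_st) = √40.0363 = 6.32742

SE(x̄_st) ≈ 6.33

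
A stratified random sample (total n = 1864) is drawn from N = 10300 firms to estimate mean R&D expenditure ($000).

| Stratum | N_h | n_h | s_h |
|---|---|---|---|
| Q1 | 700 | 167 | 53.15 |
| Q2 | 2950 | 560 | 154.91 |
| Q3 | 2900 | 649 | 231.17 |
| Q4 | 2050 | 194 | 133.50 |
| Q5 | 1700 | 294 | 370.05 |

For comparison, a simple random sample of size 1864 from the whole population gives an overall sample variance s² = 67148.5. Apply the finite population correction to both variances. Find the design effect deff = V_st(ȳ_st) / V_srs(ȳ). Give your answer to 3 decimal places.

deff ≈ 0.738

V̂(ȳ_st) = Σ W_h² (1 − n_h/N_h) s_h²/n_h, with W_h = N_h/N and N = 10300:
  stratum Q1: (700/10300)²·(1 − 167/700)·53.15²/167 = 0.0594896
  stratum Q2: (2950/10300)²·(1 − 560/2950)·154.91²/560 = 2.84785
  stratum Q3: (2900/10300)²·(1 − 649/2900)·231.17²/649 = 5.06661
  stratum Q4: (2050/10300)²·(1 − 194/2050)·133.50²/194 = 3.29472
  stratum Q5: (1700/10300)²·(1 − 294/1700)·370.05²/294 = 10.4938
V_st = 21.7625
V_srs = (1 − 1864/10300)·67148.5/1864 = 29.5046
deff = V_st / V_srs = 21.7625/29.5046 = 0.7376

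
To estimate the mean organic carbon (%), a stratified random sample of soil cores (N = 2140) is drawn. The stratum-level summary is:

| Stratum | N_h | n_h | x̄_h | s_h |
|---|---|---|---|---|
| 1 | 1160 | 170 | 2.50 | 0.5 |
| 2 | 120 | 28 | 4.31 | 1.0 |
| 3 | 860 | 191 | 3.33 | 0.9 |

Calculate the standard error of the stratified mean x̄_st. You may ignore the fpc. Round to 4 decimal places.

V̂(x̄_st) = Σ W_h² s_h²/n_h, with W_h = N_h/N and N = 2140:
  stratum 1: (1160/2140)²·0.5²/170 = 0.000432095
  stratum 2: (120/2140)²·1.0²/28 = 0.000112299
  stratum 3: (860/2140)²·0.9²/191 = 0.00068489
V̂(x̄_st) = 0.00122928
SE(x̄_st) = √0.00122928 = 0.0350612

SE(x̄_st) ≈ 0.0351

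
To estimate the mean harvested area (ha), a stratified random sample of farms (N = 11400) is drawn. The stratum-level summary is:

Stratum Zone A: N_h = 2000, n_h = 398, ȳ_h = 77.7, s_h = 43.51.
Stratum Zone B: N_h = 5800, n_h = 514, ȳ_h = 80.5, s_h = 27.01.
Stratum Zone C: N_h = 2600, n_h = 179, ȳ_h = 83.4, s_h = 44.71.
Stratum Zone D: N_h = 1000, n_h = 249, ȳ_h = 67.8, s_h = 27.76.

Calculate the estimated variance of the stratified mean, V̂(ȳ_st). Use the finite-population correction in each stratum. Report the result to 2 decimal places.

V̂(ȳ_st) = Σ W_h² (1 − n_h/N_h) s_h²/n_h, with W_h = N_h/N and N = 11400:
  stratum Zone A: (2000/11400)²·(1 − 398/2000)·43.51²/398 = 0.117268
  stratum Zone B: (5800/11400)²·(1 − 514/5800)·27.01²/514 = 0.334836
  stratum Zone C: (2600/11400)²·(1 − 179/2600)·44.71²/179 = 0.540897
  stratum Zone D: (1000/11400)²·(1 − 249/1000)·27.76²/249 = 0.0178842
V̂(ȳ_st) = 1.01088

V̂(ȳ_st) ≈ 1.01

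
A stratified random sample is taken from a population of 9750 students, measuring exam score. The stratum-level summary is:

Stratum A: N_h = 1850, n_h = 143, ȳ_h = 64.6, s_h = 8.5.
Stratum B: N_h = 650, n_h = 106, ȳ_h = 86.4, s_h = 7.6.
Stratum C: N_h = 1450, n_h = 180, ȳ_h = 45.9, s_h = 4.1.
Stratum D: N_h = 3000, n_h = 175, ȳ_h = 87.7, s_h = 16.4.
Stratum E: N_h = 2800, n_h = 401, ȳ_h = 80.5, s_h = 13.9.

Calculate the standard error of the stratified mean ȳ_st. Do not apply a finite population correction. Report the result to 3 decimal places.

SE(ȳ_st) ≈ 0.456

V̂(ȳ_st) = Σ W_h² s_h²/n_h, with W_h = N_h/N and N = 9750:
  stratum A: (1850/9750)²·8.5²/143 = 0.0181901
  stratum B: (650/9750)²·7.6²/106 = 0.0024218
  stratum C: (1450/9750)²·4.1²/180 = 0.00206548
  stratum D: (3000/9750)²·16.4²/175 = 0.145507
  stratum E: (2800/9750)²·13.9²/401 = 0.0397367
V̂(ȳ_st) = 0.207921
SE(ȳ_st) = √0.207921 = 0.455983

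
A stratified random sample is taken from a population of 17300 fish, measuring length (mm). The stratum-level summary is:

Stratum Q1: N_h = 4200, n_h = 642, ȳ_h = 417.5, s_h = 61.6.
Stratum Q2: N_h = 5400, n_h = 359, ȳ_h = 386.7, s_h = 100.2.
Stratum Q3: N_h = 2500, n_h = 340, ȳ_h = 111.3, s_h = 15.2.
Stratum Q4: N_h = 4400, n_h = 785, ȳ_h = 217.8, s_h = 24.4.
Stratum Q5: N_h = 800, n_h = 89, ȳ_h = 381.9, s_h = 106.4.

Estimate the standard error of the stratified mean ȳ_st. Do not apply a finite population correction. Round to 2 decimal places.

V̂(ȳ_st) = Σ W_h² s_h²/n_h, with W_h = N_h/N and N = 17300:
  stratum Q1: (4200/17300)²·61.6²/642 = 0.348364
  stratum Q2: (5400/17300)²·100.2²/359 = 2.72481
  stratum Q3: (2500/17300)²·15.2²/340 = 0.0141904
  stratum Q4: (4400/17300)²·24.4²/785 = 0.0490595
  stratum Q5: (800/17300)²·106.4²/89 = 0.272008
V̂(ȳ_st) = 3.40843
SE(ȳ_st) = √3.40843 = 1.84619

SE(ȳ_st) ≈ 1.85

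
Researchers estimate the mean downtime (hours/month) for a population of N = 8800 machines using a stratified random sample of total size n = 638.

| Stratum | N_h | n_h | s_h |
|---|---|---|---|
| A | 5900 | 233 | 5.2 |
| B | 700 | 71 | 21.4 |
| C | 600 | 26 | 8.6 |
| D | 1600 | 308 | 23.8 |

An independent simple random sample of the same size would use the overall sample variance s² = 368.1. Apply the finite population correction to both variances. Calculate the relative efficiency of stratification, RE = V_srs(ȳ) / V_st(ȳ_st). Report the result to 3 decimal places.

V̂(ȳ_st) = Σ W_h² (1 − n_h/N_h) s_h²/n_h, with W_h = N_h/N and N = 8800:
  stratum A: (5900/8800)²·(1 − 233/5900)·5.2²/233 = 0.0501061
  stratum B: (700/8800)²·(1 − 71/700)·21.4²/71 = 0.0366735
  stratum C: (600/8800)²·(1 − 26/600)·8.6²/26 = 0.0126509
  stratum D: (1600/8800)²·(1 − 308/1600)·23.8²/308 = 0.0490931
V_st = 0.148524
V_srs = (1 − 638/8800)·368.1/638 = 0.53513
Relative efficiency = V_srs / V_st = 0.53513/0.148524 = 3.6030

RE ≈ 3.603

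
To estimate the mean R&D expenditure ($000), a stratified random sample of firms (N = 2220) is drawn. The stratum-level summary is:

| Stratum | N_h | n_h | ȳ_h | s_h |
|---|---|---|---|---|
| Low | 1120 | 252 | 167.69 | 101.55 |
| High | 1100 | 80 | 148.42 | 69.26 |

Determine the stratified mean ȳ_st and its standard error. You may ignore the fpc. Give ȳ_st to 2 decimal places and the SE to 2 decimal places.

ȳ_st ≈ 158.14, SE ≈ 5.01

ȳ_st = Σ W_h ȳ_h = (1120·167.69 + 1100·148.42)/2220 = 158.14180
V̂(ȳ_st) = Σ W_h² s_h²/n_h, with W_h = N_h/N and N = 2220:
  stratum Low: (1120/2220)²·101.55²/252 = 10.4157
  stratum High: (1100/2220)²·69.26²/80 = 14.7216
V̂(ȳ_st) = 25.1373
SE(ȳ_st) = √25.1373 = 5.01371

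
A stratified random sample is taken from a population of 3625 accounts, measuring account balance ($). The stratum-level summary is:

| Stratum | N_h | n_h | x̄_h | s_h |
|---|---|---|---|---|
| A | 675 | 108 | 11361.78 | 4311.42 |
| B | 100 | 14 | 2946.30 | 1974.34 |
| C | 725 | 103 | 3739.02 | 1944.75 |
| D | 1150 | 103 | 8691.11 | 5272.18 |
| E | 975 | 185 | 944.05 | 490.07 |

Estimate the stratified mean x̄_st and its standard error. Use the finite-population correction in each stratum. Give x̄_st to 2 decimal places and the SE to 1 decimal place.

x̄_st = Σ W_h x̄_h = (675·11361.78 + 100·2946.30 + 725·3739.02 + 1150·8691.11 + 975·944.05)/3625 = 5955.81966
V̂(x̄_st) = Σ W_h² (1 − n_h/N_h) s_h²/n_h, with W_h = N_h/N and N = 3625:
  stratum A: (675/3625)²·(1 − 108/675)·4311.42²/108 = 5012.88
  stratum B: (100/3625)²·(1 − 14/100)·1974.34²/14 = 182.221
  stratum C: (725/3625)²·(1 − 103/725)·1944.75²/103 = 1260.09
  stratum D: (1150/3625)²·(1 − 103/1150)·5272.18²/103 = 24727
  stratum E: (975/3625)²·(1 − 185/975)·490.07²/185 = 76.0957
V̂(x̄_st) = 31258.3
SE(x̄_st) = √31258.3 = 176.8

x̄_st ≈ 5955.82, SE ≈ 176.8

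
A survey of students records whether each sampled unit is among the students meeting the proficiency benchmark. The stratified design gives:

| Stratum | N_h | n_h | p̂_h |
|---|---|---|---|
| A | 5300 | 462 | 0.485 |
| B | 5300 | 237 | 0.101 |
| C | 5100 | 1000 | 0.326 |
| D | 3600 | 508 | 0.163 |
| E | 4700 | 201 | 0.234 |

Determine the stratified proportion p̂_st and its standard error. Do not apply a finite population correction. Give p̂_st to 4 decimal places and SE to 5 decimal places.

p̂_st ≈ 0.2690, SE ≈ 0.00977

N = 24000; stratum weights W_h = N_h/N.
p̂_st = Σ W_h p̂_h = (5300·0.485 + 5300·0.101 + 5100·0.326 + 3600·0.163 + 4700·0.234)/24000 = 0.26896
V̂(p̂_st) = Σ W_h² p̂_h(1−p̂_h)/(n_h−1):
  stratum A: (5300/24000)²·0.485·0.515/461 = 2.64227e-05
  stratum B: (5300/24000)²·0.101·0.899/236 = 1.87628e-05
  stratum C: (5100/24000)²·0.326·0.674/999 = 9.93184e-06
  stratum D: (3600/24000)²·0.163·0.837/507 = 6.05463e-06
  stratum E: (4700/24000)²·0.234·0.766/200 = 3.43707e-05
V̂(p̂_st) = 9.55427e-05; SE = √V̂ = 0.00977459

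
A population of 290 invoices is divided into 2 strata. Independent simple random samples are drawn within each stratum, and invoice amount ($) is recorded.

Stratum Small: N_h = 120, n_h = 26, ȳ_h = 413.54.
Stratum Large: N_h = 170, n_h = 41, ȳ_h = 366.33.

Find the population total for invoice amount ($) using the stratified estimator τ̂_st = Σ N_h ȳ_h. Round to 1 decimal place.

τ̂_st ≈ 111900.9

τ̂_st = Σ N_h ȳ_h = 120·413.54 + 170·366.33 = 111900.9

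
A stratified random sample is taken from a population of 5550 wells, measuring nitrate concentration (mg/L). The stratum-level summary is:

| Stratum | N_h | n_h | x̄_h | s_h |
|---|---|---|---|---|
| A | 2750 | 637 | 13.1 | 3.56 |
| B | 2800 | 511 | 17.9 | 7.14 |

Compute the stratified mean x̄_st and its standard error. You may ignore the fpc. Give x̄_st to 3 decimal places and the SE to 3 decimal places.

x̄_st ≈ 15.522, SE ≈ 0.174

x̄_st = Σ W_h x̄_h = (2750·13.1 + 2800·17.9)/5550 = 15.52162
V̂(x̄_st) = Σ W_h² s_h²/n_h, with W_h = N_h/N and N = 5550:
  stratum A: (2750/5550)²·3.56²/637 = 0.00488472
  stratum B: (2800/5550)²·7.14²/511 = 0.0253925
V̂(x̄_st) = 0.0302772
SE(x̄_st) = √0.0302772 = 0.174004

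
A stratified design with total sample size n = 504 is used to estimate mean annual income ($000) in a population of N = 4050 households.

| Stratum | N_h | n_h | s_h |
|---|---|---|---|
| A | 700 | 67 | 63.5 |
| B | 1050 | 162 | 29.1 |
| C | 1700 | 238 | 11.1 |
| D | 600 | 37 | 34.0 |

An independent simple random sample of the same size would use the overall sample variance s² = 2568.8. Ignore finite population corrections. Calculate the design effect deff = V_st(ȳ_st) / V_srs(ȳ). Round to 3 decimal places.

V̂(ȳ_st) = Σ W_h² s_h²/n_h, with W_h = N_h/N and N = 4050:
  stratum A: (700/4050)²·63.5²/67 = 1.79787
  stratum B: (1050/4050)²·29.1²/162 = 0.35135
  stratum C: (1700/4050)²·11.1²/238 = 0.091213
  stratum D: (600/4050)²·34.0²/37 = 0.685723
V_st = 2.92616
V_srs = s²/n = 2568.8/504 = 5.09683
deff = V_st / V_srs = 2.92616/5.09683 = 0.5741

deff ≈ 0.574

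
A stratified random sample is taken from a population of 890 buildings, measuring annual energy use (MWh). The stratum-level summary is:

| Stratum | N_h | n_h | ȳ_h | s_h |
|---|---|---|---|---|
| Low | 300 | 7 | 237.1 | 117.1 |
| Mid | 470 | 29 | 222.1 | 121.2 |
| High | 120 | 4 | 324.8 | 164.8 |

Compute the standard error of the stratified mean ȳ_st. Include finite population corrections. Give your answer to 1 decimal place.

SE(ȳ_st) ≈ 21.7

V̂(ȳ_st) = Σ W_h² (1 − n_h/N_h) s_h²/n_h, with W_h = N_h/N and N = 890:
  stratum Low: (300/890)²·(1 − 7/300)·117.1²/7 = 217.383
  stratum Mid: (470/890)²·(1 − 29/470)·121.2²/29 = 132.545
  stratum High: (120/890)²·(1 − 4/120)·164.8²/4 = 119.32
V̂(ȳ_st) = 469.248
SE(ȳ_st) = √469.248 = 21.6621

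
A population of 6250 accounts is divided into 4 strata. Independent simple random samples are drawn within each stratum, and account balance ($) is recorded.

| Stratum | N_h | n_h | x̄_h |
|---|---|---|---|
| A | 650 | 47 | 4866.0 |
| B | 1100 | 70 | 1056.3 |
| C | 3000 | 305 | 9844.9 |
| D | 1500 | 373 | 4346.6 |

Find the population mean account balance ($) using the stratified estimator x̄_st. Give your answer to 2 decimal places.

N = Σ N_h = 6250. Stratum weights W_h = N_h/N.
x̄_st = (650·4866.0 + 1100·1056.3 + 3000·9844.9 + 1500·4346.6) / 6250 = 6460.7088

x̄_st ≈ 6460.71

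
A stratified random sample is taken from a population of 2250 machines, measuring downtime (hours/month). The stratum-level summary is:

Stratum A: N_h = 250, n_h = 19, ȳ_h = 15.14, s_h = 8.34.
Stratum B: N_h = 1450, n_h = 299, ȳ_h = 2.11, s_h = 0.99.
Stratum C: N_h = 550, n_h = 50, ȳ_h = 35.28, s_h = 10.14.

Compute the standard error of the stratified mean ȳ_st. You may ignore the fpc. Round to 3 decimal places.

SE(ȳ_st) ≈ 0.412

V̂(ȳ_st) = Σ W_h² s_h²/n_h, with W_h = N_h/N and N = 2250:
  stratum A: (250/2250)²·8.34²/19 = 0.0451953
  stratum B: (1450/2250)²·0.99²/299 = 0.00136135
  stratum C: (550/2250)²·10.14²/50 = 0.122876
V̂(ȳ_st) = 0.169432
SE(ȳ_st) = √0.169432 = 0.411622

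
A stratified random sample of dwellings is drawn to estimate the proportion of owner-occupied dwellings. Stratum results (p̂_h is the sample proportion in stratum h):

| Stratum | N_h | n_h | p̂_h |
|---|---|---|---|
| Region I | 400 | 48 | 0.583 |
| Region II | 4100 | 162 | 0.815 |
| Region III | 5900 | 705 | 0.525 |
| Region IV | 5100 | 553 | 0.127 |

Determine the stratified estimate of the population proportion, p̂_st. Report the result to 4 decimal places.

p̂_st ≈ 0.4723

N = 15500; stratum weights W_h = N_h/N.
p̂_st = Σ W_h p̂_h = (400·0.583 + 4100·0.815 + 5900·0.525 + 5100·0.127)/15500 = 0.47225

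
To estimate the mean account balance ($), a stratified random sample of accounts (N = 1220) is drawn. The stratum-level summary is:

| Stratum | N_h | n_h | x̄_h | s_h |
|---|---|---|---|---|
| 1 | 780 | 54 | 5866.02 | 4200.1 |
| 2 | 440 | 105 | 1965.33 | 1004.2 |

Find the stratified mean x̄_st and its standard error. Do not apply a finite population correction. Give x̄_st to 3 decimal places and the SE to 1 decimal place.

x̄_st ≈ 4459.214, SE ≈ 367.1

x̄_st = Σ W_h x̄_h = (780·5866.02 + 440·1965.33)/1220 = 4459.21377
V̂(x̄_st) = Σ W_h² s_h²/n_h, with W_h = N_h/N and N = 1220:
  stratum 1: (780/1220)²·4200.1²/54 = 133535
  stratum 2: (440/1220)²·1004.2²/105 = 1249.21
V̂(x̄_st) = 134784
SE(x̄_st) = √134784 = 367.13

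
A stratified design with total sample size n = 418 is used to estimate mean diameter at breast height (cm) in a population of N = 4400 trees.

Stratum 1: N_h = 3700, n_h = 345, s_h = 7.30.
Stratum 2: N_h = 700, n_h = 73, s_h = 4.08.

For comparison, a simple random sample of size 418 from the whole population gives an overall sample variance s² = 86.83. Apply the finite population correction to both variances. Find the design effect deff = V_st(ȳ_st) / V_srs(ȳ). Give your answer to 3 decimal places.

V̂(ȳ_st) = Σ W_h² (1 − n_h/N_h) s_h²/n_h, with W_h = N_h/N and N = 4400:
  stratum 1: (3700/4400)²·(1 − 345/3700)·7.30²/345 = 0.0990411
  stratum 2: (700/4400)²·(1 − 73/700)·4.08²/73 = 0.00516961
V_st = 0.104211
V_srs = (1 − 418/4400)·86.83/418 = 0.187993
deff = V_st / V_srs = 0.104211/0.187993 = 0.5543

deff ≈ 0.554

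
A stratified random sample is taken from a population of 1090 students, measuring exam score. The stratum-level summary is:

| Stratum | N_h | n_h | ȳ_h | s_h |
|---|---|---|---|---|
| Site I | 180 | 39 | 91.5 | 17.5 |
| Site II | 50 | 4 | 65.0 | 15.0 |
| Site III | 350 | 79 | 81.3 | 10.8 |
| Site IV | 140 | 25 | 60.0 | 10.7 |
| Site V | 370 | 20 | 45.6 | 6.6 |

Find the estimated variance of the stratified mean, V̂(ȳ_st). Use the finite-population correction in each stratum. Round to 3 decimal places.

V̂(ȳ_st) = Σ W_h² (1 − n_h/N_h) s_h²/n_h, with W_h = N_h/N and N = 1090:
  stratum Site I: (180/1090)²·(1 − 39/180)·17.5²/39 = 0.167745
  stratum Site II: (50/1090)²·(1 − 4/50)·15.0²/4 = 0.108892
  stratum Site III: (350/1090)²·(1 − 79/350)·10.8²/79 = 0.11787
  stratum Site IV: (140/1090)²·(1 − 25/140)·10.7²/25 = 0.0620584
  stratum Site V: (370/1090)²·(1 − 20/370)·6.6²/20 = 0.237397
V̂(ȳ_st) = 0.693963

V̂(ȳ_st) ≈ 0.694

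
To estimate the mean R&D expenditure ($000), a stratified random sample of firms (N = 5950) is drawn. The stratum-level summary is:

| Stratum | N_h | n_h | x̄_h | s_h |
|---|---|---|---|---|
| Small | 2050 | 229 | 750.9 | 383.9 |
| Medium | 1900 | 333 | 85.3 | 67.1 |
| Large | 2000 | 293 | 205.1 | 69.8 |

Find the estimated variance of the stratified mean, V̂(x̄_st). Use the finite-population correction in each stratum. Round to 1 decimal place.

V̂(x̄_st) ≈ 70.6

V̂(x̄_st) = Σ W_h² (1 − n_h/N_h) s_h²/n_h, with W_h = N_h/N and N = 5950:
  stratum Small: (2050/5950)²·(1 − 229/2050)·383.9²/229 = 67.8626
  stratum Medium: (1900/5950)²·(1 − 333/1900)·67.1²/333 = 1.13708
  stratum Large: (2000/5950)²·(1 − 293/2000)·69.8²/293 = 1.60351
V̂(x̄_st) = 70.6032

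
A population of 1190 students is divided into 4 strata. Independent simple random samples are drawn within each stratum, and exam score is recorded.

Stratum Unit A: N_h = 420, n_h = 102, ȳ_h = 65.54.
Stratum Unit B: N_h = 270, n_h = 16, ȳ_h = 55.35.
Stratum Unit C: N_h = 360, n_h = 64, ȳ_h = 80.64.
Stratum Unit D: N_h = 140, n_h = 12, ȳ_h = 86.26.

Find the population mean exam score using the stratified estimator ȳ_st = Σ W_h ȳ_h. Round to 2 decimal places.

ȳ_st ≈ 70.23

N = Σ N_h = 1190. Stratum weights W_h = N_h/N.
ȳ_st = (420·65.54 + 270·55.35 + 360·80.64 + 140·86.26) / 1190 = 70.2337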